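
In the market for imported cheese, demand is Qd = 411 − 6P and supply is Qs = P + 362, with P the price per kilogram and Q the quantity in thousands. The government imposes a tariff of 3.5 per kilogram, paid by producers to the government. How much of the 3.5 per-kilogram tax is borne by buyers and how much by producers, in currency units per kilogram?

Buyers bear 0.5 per kilogram; producers bear 3 per kilogram.

Without the tax, 411 − 6P = P + 362 gives 7P = 49, so P* = 7 and Q* = 369.
With the tax collected from producers, supply shifts: Qs = (P − 3.5) + 362.
New equilibrium: buyers pay 7.5, producers receive 4, Q = 366. (Wedge: Pb − Ps = 3.5.)
Burden on buyers: 0.5; on producers: 3. (They sum to 3.5.)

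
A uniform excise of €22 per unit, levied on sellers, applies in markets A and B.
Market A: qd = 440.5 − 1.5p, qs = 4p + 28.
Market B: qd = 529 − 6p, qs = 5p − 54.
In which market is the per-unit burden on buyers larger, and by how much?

Market A: pre-tax p* = €75, q* = 328; post-tax q = 304; per-unit burden on buyers = €16.
Market B: pre-tax p* = €53, q* = 211; post-tax q = 151; per-unit burden on buyers = €10.
Difference: €16 vs €10 → market A is larger by €6.

Market A, by €6.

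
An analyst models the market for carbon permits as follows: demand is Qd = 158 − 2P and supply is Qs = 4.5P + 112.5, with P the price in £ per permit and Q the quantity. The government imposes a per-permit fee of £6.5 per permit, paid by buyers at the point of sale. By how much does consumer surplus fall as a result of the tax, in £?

Consumer surplus falls by £627.75.

Before the tax: set 158 − 2P = 4.5P + 112.5 → P* = £7, Q* = 144.
With the tax collected from buyers, demand (in seller-price terms) shifts: Qd = 158 − 2(P + 6.5).
Solving gives Q = 135 with buyers paying £11.5 and producers receiving £5 (the £6.5 wedge).
ΔCS is the trapezoid between Q = 135 and Q = 144 of height £4.5: ½ · (144 + 135) · 4.5 = £627.75.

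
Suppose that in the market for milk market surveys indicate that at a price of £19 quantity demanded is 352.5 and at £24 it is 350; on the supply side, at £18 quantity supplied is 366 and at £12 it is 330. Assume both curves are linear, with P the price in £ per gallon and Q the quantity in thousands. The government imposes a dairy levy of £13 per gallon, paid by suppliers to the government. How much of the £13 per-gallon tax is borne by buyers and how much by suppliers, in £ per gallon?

Buyers bear £12 per gallon; suppliers bear £1 per gallon.

Demand slope: (350 − 352.5)/(24 − 19) = -0.5, so Qd = 362 − 0.5P.
Supply slope: (330 − 366)/(12 − 18) = 6, so Qs = 6P + 258.
Before the tax: set 362 − 0.5P = 6P + 258 → P* = £16, Q* = 354.
With the tax collected from suppliers, supply shifts: Qs = 6(P − 13) + 258.
Solving gives Q = 348 with buyers paying £28 and suppliers receiving £15 (the £13 wedge).
Burden on buyers: £12; on suppliers: £1. (They sum to £13.)
The less price-elastic side of the market bears the larger share of a per-unit tax.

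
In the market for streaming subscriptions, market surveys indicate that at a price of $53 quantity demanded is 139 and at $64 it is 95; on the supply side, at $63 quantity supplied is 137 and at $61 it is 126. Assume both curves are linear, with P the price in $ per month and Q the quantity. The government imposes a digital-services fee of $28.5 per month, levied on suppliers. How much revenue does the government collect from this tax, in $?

Demand slope: (95 − 139)/(64 − 53) = -4, so Qd = 351 − 4P.
Supply slope: (126 − 137)/(61 − 63) = 5.5, so Qs = 5.5P − 209.5.
Before the tax: set 351 − 4P = 5.5P − 209.5 → P* = $59, Q* = 115.
With the tax collected from suppliers, supply shifts: Qs = 5.5(P − 28.5) − 209.5.
Solving gives Q = 49 with buyers paying $75.5 and suppliers receiving $47 (the $28.5 wedge).
Revenue = t · Q = 28.5 · 49 = $1396.5.

Tax revenue = $1396.5.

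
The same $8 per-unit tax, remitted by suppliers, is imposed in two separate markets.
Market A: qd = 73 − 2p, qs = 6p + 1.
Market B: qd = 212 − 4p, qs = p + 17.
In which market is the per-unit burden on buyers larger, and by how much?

Market A: pre-tax p* = $9, q* = 55; post-tax q = 43; per-unit burden on buyers = $6.
Market B: pre-tax p* = $39, q* = 56; post-tax q = 49.6; per-unit burden on buyers = $1.6.
Difference: $6 vs $1.6 → market A is larger by $4.4.

Market A, by $4.4.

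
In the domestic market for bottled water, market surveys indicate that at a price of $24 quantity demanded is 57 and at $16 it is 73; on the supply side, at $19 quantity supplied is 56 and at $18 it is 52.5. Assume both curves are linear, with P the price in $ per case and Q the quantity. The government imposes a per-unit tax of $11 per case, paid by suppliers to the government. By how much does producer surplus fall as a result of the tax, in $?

Producer surplus falls by $224.

Demand slope: (73 − 57)/(16 − 24) = -2, so Qd = 105 − 2P.
Supply slope: (52.5 − 56)/(18 − 19) = 3.5, so Qs = 3.5P − 10.5.
Before the tax: set 105 − 2P = 3.5P − 10.5 → P* = $21, Q* = 63.
With the tax collected from suppliers, supply shifts: Qs = 3.5(P − 11) − 10.5.
Solving gives Q = 49 with buyers paying $28 and suppliers receiving $17 (the $11 wedge).
ΔPS is the trapezoid between Q = 49 and Q = 63 of height $4: ½ · (63 + 49) · 4 = $224.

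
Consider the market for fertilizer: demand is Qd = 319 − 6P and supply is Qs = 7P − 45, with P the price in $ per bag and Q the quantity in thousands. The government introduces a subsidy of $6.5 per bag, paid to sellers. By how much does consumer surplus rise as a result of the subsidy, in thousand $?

Consumer surplus rises by $565.25 thousand.

Before the subsidy: set 319 − 6P = 7P − 45 → P* = $28, Q* = 151.
With a per-unit subsidy paid to sellers, each receives P + 6.5 per unit sold, so supply becomes Qs = 7(P + 6.5) − 45.
Solving gives Q = 172 with buyers paying $24.5 and sellers receiving $31 (the $6.5 wedge).
ΔCS is the trapezoid between Q = 172 and Q = 151 of height $3.5: ½ · (151 + 172) · 3.5 = $565.25.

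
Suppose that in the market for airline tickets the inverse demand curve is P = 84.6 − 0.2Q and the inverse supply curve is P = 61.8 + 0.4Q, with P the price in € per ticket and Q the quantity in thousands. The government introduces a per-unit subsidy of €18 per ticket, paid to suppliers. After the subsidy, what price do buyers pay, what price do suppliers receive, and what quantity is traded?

Buyers pay €71; suppliers receive €89; quantity = 68.

Rewrite in direct form: Qd = 423 − 5P and Qs = 2.5P − 154.5.
Before the subsidy: set 423 − 5P = 2.5P − 154.5 → P* = €77, Q* = 38.
With a per-unit subsidy paid to suppliers, each receives P + 18 per unit sold, so supply becomes Qs = 2.5(P + 18) − 154.5.
Solving gives Q = 68 with buyers paying €71 and suppliers receiving €89 (the €18 wedge).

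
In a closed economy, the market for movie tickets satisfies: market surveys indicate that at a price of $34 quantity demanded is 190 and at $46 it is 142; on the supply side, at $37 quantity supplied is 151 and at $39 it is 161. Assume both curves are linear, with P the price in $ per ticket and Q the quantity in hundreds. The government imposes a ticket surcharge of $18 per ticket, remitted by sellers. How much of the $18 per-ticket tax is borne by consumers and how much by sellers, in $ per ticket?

Demand slope: (142 − 190)/(46 − 34) = -4, so Qd = 326 − 4P.
Supply slope: (161 − 151)/(39 − 37) = 5, so Qs = 5P − 34.
Before the tax: set 326 − 4P = 5P − 34 → P* = $40, Q* = 166.
With the tax collected from sellers, supply shifts: Qs = 5(P − 18) − 34.
New equilibrium: consumers pay $50, sellers receive $32, Q = 126. (Wedge: Pb − Ps = 18.)
Burden on consumers: $10; on sellers: $8. (They sum to $18.)
The less price-elastic side of the market bears the larger share of a per-unit tax.

Consumers bear $10 per ticket; sellers bear $8 per ticket.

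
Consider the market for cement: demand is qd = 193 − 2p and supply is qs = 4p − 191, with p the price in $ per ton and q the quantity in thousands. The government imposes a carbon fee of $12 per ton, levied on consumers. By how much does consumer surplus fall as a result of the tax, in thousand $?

Consumer surplus falls by $456 thousand.

Before the tax: set 193 − 2p = 4p − 191 → p* = $64, q* = 65.
With the tax collected from consumers, demand (in seller-price terms) shifts: qd = 193 − 2(p + 12).
Solving gives q = 49 with consumers paying $72 and sellers receiving $60 (the $12 wedge).
ΔCS is the trapezoid between Q = 49 and Q = 65 of height $8: ½ · (65 + 49) · 8 = $456.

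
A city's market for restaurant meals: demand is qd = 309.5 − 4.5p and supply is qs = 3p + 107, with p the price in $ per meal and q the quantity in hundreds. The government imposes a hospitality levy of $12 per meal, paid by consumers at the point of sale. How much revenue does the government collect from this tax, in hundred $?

Tax revenue = $1996.8 hundred.

Before the tax: set 309.5 − 4.5p = 3p + 107 → p* = $27, q* = 188.
With the tax collected from consumers, demand (in seller-price terms) shifts: qd = 309.5 − 4.5(p + 12).
Solving gives q = 166.4 with consumers paying $31.8 and sellers receiving $19.8 (the $12 wedge).
Revenue = t · Q = 12 · 166.4 = $1996.8.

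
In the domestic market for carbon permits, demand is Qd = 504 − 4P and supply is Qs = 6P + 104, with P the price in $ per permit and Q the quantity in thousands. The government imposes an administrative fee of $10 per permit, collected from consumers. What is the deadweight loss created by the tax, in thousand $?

Deadweight loss = $120 thousand.

Without the tax, 504 − 4P = 6P + 104 gives 10P = 400, so P* = $40 and Q* = 344.
With the tax collected from consumers, demand (in seller-price terms) shifts: Qd = 504 − 4(P + 10).
Solving gives Q = 320 with consumers paying $46 and sellers receiving $36 (the $10 wedge).
Quantity falls by |ΔQ| = |344 − 320| = 24.
DWL = ½ · t · |ΔQ| = ½ · 10 · 24 = $120.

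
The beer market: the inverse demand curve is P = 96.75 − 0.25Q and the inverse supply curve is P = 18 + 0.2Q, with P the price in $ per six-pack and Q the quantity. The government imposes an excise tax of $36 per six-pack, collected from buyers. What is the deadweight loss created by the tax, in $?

Inverting to Q(P) form: Qd = 387 − 4P; Qs = 5P − 90.
Without the tax, 387 − 4P = 5P − 90 gives 9P = 477, so P* = $53 and Q* = 175.
With the tax collected from buyers, demand (in seller-price terms) shifts: Qd = 387 − 4(P + 36).
New equilibrium: buyers pay $73, producers receive $37, Q = 95. (Wedge: Pb − Ps = 36.)
Quantity falls by |ΔQ| = |175 − 95| = 80.
DWL = ½ · t · |ΔQ| = ½ · 36 · 80 = $1440.

Deadweight loss = $1440.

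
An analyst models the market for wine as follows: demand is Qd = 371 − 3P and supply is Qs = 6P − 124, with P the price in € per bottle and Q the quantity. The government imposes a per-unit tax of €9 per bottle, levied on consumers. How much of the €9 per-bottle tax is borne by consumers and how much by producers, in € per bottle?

Consumers bear €6 per bottle; producers bear €3 per bottle.

Without the tax, 371 − 3P = 6P − 124 gives 9P = 495, so P* = €55 and Q* = 206.
With the tax collected from consumers, demand (in seller-price terms) shifts: Qd = 371 − 3(P + 9).
Solving gives Q = 188 with consumers paying €61 and producers receiving €52 (the €9 wedge).
Burden on consumers: €6; on producers: €3. (They sum to €9.)
The less price-elastic side of the market bears the larger share of a per-unit tax.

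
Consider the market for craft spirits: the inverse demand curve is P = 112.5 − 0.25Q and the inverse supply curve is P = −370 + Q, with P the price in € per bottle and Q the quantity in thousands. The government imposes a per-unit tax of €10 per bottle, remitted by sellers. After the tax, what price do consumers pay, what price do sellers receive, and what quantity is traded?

Rewrite in direct form: Qd = 450 − 4P and Qs = P + 370.
Without the tax, 450 − 4P = P + 370 gives 5P = 80, so P* = €16 and Q* = 386.
With the tax collected from sellers, supply shifts: Qs = (P − 10) + 370.
Solving gives Q = 378 with consumers paying €18 and sellers receiving €8 (the €10 wedge).
The less price-elastic side of the market bears the larger share of a per-unit tax.

Consumers pay €18; sellers receive €8; quantity = 378.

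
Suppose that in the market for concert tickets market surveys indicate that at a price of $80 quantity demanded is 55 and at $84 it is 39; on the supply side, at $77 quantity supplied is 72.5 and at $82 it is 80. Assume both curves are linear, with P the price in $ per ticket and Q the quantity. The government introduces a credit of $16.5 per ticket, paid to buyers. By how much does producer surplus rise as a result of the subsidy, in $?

Demand slope: (39 − 55)/(84 − 80) = -4, so Qd = 375 − 4P.
Supply slope: (80 − 72.5)/(82 − 77) = 1.5, so Qs = 1.5P − 43.
Before the subsidy: set 375 − 4P = 1.5P − 43 → P* = $76, Q* = 71.
With a per-unit subsidy paid to buyers, each effectively pays P − 16.5, so demand becomes Qd = 375 − 4(P − 16.5).
Solving gives Q = 89 with buyers paying $71.5 and producers receiving $88 (the $16.5 wedge).
ΔPS is the trapezoid between Q = 89 and Q = 71 of height $12: ½ · (71 + 89) · 12 = $960.

Producer surplus rises by $960.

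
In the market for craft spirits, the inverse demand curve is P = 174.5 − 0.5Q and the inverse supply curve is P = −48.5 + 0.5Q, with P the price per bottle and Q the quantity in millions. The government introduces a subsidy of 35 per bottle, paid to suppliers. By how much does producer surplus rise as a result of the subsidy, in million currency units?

Inverting to Q(P) form: Qd = 349 − 2P; Qs = 2P + 97.
Without the subsidy, 349 − 2P = 2P + 97 gives 4P = 252, so P* = 63 and Q* = 223.
With a per-unit subsidy paid to suppliers, each receives P + 35 per unit sold, so supply becomes Qs = 2(P + 35) + 97.
Solving gives Q = 258 with buyers paying 45.5 and suppliers receiving 80.5 (the 35 wedge).
ΔPS is the trapezoid between Q = 258 and Q = 223 of height 17.5: ½ · (223 + 258) · 17.5 = 4208.75.

Producer surplus rises by 4208.75 million.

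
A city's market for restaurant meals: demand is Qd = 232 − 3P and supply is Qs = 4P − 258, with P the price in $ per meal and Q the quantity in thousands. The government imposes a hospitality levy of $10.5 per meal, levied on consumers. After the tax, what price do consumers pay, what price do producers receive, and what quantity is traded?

Consumers pay $76; producers receive $65.5; quantity = 4.

Before the tax: set 232 − 3P = 4P − 258 → P* = $70, Q* = 22.
With the tax collected from consumers, demand (in seller-price terms) shifts: Qd = 232 − 3(P + 10.5).
Solving gives Q = 4 with consumers paying $76 and producers receiving $65.5 (the $10.5 wedge).
The less price-elastic side of the market bears the larger share of a per-unit tax.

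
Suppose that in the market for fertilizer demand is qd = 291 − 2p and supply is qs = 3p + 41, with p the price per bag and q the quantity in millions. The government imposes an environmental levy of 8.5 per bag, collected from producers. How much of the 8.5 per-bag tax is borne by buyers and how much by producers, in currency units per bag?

Before the tax: set 291 − 2p = 3p + 41 → p* = 50, q* = 191.
With the tax collected from producers, supply shifts: qs = 3(p − 8.5) + 41.
Solving gives q = 180.8 with buyers paying 55.1 and producers receiving 46.6 (the 8.5 wedge).
Burden on buyers: 5.1; on producers: 3.4. (They sum to 8.5.)

Buyers bear 5.1 per bag; producers bear 3.4 per bag.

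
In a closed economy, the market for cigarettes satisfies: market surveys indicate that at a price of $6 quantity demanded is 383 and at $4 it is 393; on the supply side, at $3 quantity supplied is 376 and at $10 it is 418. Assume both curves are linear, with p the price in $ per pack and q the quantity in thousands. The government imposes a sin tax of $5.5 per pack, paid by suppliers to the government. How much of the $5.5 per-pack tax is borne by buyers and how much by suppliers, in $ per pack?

Demand slope: (393 − 383)/(4 − 6) = -5, so qd = 413 − 5p.
Supply slope: (418 − 376)/(10 − 3) = 6, so qs = 6p + 358.
Before the tax: set 413 − 5p = 6p + 358 → p* = $5, q* = 388.
With the tax collected from suppliers, supply shifts: qs = 6(p − 5.5) + 358.
Solving gives q = 373 with buyers paying $8 and suppliers receiving $2.5 (the $5.5 wedge).
Burden on buyers: $3; on suppliers: $2.5. (They sum to $5.5.)
The less price-elastic side of the market bears the larger share of a per-unit tax.

Buyers bear $3 per pack; suppliers bear $2.5 per pack.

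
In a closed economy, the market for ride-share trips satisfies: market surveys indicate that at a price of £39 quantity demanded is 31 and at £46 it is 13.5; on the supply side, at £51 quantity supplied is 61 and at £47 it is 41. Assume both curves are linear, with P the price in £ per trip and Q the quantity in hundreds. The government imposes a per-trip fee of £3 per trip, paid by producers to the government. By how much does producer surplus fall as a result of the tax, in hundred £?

Producer surplus falls by £18.5 hundred.

Demand slope: (13.5 − 31)/(46 − 39) = -2.5, so Qd = 128.5 − 2.5P.
Supply slope: (41 − 61)/(47 − 51) = 5, so Qs = 5P − 194.
Without the tax, 128.5 − 2.5P = 5P − 194 gives 7.5P = 322.5, so P* = £43 and Q* = 21.
With the tax collected from producers, supply shifts: Qs = 5(P − 3) − 194.
Solving gives Q = 16 with consumers paying £45 and producers receiving £42 (the £3 wedge).
ΔPS is the trapezoid between Q = 16 and Q = 21 of height £1: ½ · (21 + 16) · 1 = £18.5.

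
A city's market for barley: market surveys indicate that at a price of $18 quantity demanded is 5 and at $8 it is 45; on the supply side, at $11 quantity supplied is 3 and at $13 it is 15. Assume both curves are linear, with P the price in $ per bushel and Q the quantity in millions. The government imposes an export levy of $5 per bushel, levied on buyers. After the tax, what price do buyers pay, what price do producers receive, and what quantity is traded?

Buyers pay $17; producers receive $12; quantity = 9.

Demand slope: (45 − 5)/(8 − 18) = -4, so Qd = 77 − 4P.
Supply slope: (15 − 3)/(13 − 11) = 6, so Qs = 6P − 63.
Before the tax: set 77 − 4P = 6P − 63 → P* = $14, Q* = 21.
With the tax collected from buyers, demand (in seller-price terms) shifts: Qd = 77 − 4(P + 5).
New equilibrium: buyers pay $17, producers receive $12, Q = 9. (Wedge: Pb − Ps = 5.)
The less price-elastic side of the market bears the larger share of a per-unit tax.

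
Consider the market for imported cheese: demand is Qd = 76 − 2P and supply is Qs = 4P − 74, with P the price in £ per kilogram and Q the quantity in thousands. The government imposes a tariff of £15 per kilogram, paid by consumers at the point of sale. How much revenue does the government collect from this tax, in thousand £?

Tax revenue = £90 thousand.

Without the tax, 76 − 2P = 4P − 74 gives 6P = 150, so P* = £25 and Q* = 26.
With the tax collected from consumers, demand (in seller-price terms) shifts: Qd = 76 − 2(P + 15).
New equilibrium: consumers pay £35, sellers receive £20, Q = 6. (Wedge: Pb − Ps = 15.)
Revenue = t · Q = 15 · 6 = £90.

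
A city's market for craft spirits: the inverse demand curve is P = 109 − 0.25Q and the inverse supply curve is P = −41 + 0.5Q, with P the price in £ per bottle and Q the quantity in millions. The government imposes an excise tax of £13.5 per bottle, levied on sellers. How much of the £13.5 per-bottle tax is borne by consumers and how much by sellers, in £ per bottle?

Rewrite in direct form: Qd = 436 − 4P and Qs = 2P + 82.
Before the tax: set 436 − 4P = 2P + 82 → P* = £59, Q* = 200.
With the tax collected from sellers, supply shifts: Qs = 2(P − 13.5) + 82.
Solving gives Q = 182 with consumers paying £63.5 and sellers receiving £50 (the £13.5 wedge).
Burden on consumers: £4.5; on sellers: £9. (They sum to £13.5.)
The less price-elastic side of the market bears the larger share of a per-unit tax.

Consumers bear £4.5 per bottle; sellers bear £9 per bottle.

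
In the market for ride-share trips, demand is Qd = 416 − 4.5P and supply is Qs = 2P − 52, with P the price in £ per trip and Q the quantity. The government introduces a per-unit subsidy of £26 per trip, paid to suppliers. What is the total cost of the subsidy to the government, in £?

Before the subsidy: set 416 − 4.5P = 2P − 52 → P* = £72, Q* = 92.
With a per-unit subsidy paid to suppliers, each receives P + 26 per unit sold, so supply becomes Qs = 2(P + 26) − 52.
Solving gives Q = 128 with consumers paying £64 and suppliers receiving £90 (the £26 wedge).
Outlay = t · Q = 26 · 128 = £3328.

Government outlay = £3328.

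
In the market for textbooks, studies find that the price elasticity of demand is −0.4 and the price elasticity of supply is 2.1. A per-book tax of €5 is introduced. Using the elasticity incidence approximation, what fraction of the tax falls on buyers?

Buyers' share ≈ 0.84.

Incidence ratio: buyers' share ≈ εs / (εs + |εd|) = 2.1 / (2.1 + 0.4) = 0.84.
Supply is the more elastic side, so buyers bear the larger share.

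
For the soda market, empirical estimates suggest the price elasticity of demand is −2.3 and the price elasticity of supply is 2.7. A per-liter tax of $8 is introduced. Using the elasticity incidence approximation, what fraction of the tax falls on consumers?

Incidence ratio: consumers' share ≈ εs / (εs + |εd|) = 2.7 / (2.7 + 2.3) = 0.54.
Supply is the more elastic side, so consumers bear the larger share.

Consumers' share ≈ 0.54.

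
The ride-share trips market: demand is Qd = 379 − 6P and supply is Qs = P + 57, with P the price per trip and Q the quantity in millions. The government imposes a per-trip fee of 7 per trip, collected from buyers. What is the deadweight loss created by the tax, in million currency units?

Deadweight loss = 21 million.

Before the tax: set 379 − 6P = P + 57 → P* = 46, Q* = 103.
With the tax collected from buyers, demand (in seller-price terms) shifts: Qd = 379 − 6(P + 7).
Solving gives Q = 97 with buyers paying 47 and producers receiving 40 (the 7 wedge).
Quantity falls by |ΔQ| = |103 − 97| = 6.
DWL = ½ · t · |ΔQ| = ½ · 7 · 6 = 21.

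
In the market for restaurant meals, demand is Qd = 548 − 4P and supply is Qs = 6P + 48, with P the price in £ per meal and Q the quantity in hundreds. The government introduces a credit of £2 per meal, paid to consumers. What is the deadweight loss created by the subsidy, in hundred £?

Without the subsidy, 548 − 4P = 6P + 48 gives 10P = 500, so P* = £50 and Q* = 348.
With a per-unit subsidy paid to consumers, each effectively pays P − 2, so demand becomes Qd = 548 − 4(P − 2).
Solving gives Q = 352.8 with consumers paying £48.8 and producers receiving £50.8 (the £2 wedge).
Quantity rises by |ΔQ| = |348 − 352.8| = 4.8.
DWL = ½ · t · |ΔQ| = ½ · 2 · 4.8 = £4.8.

Deadweight loss = £4.8 hundred.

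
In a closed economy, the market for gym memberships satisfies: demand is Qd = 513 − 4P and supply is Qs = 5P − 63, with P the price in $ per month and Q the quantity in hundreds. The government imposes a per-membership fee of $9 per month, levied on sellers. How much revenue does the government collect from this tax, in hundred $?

Without the tax, 513 − 4P = 5P − 63 gives 9P = 576, so P* = $64 and Q* = 257.
With the tax collected from sellers, supply shifts: Qs = 5(P − 9) − 63.
New equilibrium: buyers pay $69, sellers receive $60, Q = 237. (Wedge: Pb − Ps = 9.)
Revenue = t · Q = 9 · 237 = $2133.

Tax revenue = $2133 hundred.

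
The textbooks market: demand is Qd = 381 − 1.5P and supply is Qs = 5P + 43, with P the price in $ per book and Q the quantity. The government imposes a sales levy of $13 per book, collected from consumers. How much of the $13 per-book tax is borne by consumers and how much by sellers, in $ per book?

Without the tax, 381 − 1.5P = 5P + 43 gives 6.5P = 338, so P* = $52 and Q* = 303.
With the tax collected from consumers, demand (in seller-price terms) shifts: Qd = 381 − 1.5(P + 13).
New equilibrium: consumers pay $62, sellers receive $49, Q = 288. (Wedge: Pb − Ps = 13.)
Burden on consumers: $10; on sellers: $3. (They sum to $13.)

Consumers bear $10 per book; sellers bear $3 per book.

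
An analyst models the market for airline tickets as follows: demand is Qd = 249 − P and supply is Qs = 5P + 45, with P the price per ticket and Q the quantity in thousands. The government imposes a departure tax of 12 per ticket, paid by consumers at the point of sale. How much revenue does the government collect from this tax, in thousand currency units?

Without the tax, 249 − P = 5P + 45 gives 6P = 204, so P* = 34 and Q* = 215.
With the tax collected from consumers, demand (in seller-price terms) shifts: Qd = 249 − (P + 12).
Solving gives Q = 205 with consumers paying 44 and sellers receiving 32 (the 12 wedge).
Revenue = t · Q = 12 · 205 = 2460.

Tax revenue = 2460 thousand.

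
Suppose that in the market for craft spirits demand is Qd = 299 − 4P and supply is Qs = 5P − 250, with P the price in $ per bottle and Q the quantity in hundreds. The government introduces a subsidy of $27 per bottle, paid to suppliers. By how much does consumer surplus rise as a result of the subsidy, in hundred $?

Without the subsidy, 299 − 4P = 5P − 250 gives 9P = 549, so P* = $61 and Q* = 55.
With a per-unit subsidy paid to suppliers, each receives P + 27 per unit sold, so supply becomes Qs = 5(P + 27) − 250.
Solving gives Q = 115 with buyers paying $46 and suppliers receiving $73 (the $27 wedge).
ΔCS is the trapezoid between Q = 115 and Q = 55 of height $15: ½ · (55 + 115) · 15 = $1275.

Consumer surplus rises by $1275 hundred.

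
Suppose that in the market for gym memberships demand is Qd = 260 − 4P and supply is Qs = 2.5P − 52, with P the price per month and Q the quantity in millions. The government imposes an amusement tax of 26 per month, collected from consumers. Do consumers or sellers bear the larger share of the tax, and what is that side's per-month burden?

Sellers bear the larger share: 16 per month.

Without the tax, 260 − 4P = 2.5P − 52 gives 6.5P = 312, so P* = 48 and Q* = 68.
With the tax collected from consumers, demand (in seller-price terms) shifts: Qd = 260 − 4(P + 26).
Solving gives Q = 28 with consumers paying 58 and sellers receiving 32 (the 26 wedge).
Per-month burden: consumers 10, sellers 16.
Sellers take the larger share because supply is less price-elastic here (demand slope 4 vs supply slope 2.5).
The less price-elastic side of the market bears the larger share of a per-unit tax.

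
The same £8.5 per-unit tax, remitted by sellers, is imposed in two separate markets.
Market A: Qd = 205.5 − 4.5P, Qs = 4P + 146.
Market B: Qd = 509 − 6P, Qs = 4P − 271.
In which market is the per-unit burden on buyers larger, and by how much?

Market A, by £0.6.

Market A: pre-tax P* = £7, Q* = 174; post-tax Q = 156; per-unit burden on buyers = £4.
Market B: pre-tax P* = £78, Q* = 41; post-tax Q = 20.6; per-unit burden on buyers = £3.4.
Difference: £4 vs £3.4 → market A is larger by £0.6.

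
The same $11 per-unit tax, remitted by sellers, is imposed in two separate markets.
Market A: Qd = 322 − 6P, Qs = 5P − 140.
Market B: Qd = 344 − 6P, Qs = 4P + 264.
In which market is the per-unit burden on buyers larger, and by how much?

Market A: pre-tax P* = $42, Q* = 70; post-tax Q = 40; per-unit burden on buyers = $5.
Market B: pre-tax P* = $8, Q* = 296; post-tax Q = 269.6; per-unit burden on buyers = $4.4.
Difference: $5 vs $4.4 → market A is larger by $0.6.

Market A, by $0.6.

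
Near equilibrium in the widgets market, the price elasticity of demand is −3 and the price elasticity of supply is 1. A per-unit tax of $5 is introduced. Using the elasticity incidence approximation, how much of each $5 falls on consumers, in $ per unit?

Consumers bear ≈ $1.25 per unit.

Incidence ratio: consumers' share ≈ εs / (εs + |εd|) = 1 / (1 + 3) = 0.25.
So consumers bear ≈ 0.25 × $5 = $1.25; producers bear $3.75.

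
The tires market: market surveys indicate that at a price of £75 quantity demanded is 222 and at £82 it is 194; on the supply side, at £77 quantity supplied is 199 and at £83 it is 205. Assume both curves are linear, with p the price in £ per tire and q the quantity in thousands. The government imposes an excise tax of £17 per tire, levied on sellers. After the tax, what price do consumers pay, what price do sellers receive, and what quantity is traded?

Consumers pay £83.4; sellers receive £66.4; quantity = 188.4.

Demand slope: (194 − 222)/(82 − 75) = -4, so qd = 522 − 4p.
Supply slope: (205 − 199)/(83 − 77) = 1, so qs = p + 122.
Before the tax: set 522 − 4p = p + 122 → p* = £80, q* = 202.
With the tax collected from sellers, supply shifts: qs = (p − 17) + 122.
Solving gives q = 188.4 with consumers paying £83.4 and sellers receiving £66.4 (the £17 wedge).
The less price-elastic side of the market bears the larger share of a per-unit tax.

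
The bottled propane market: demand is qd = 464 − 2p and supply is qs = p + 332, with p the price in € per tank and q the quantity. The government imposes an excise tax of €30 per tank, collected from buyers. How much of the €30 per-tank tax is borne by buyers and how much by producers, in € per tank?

Without the tax, 464 − 2p = p + 332 gives 3p = 132, so p* = €44 and q* = 376.
With the tax collected from buyers, demand (in seller-price terms) shifts: qd = 464 − 2(p + 30).
Solving gives q = 356 with buyers paying €54 and producers receiving €24 (the €30 wedge).
Burden on buyers: €10; on producers: €20. (They sum to €30.)
The less price-elastic side of the market bears the larger share of a per-unit tax.

Buyers bear €10 per tank; producers bear €20 per tank.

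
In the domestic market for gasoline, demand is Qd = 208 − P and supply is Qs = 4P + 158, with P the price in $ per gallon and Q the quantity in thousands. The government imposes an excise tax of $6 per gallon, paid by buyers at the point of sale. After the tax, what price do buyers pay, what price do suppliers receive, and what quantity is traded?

Buyers pay $14.8; suppliers receive $8.8; quantity = 193.2.

Before the tax: set 208 − P = 4P + 158 → P* = $10, Q* = 198.
With the tax collected from buyers, demand (in seller-price terms) shifts: Qd = 208 − (P + 6).
Solving gives Q = 193.2 with buyers paying $14.8 and suppliers receiving $8.8 (the $6 wedge).
The less price-elastic side of the market bears the larger share of a per-unit tax.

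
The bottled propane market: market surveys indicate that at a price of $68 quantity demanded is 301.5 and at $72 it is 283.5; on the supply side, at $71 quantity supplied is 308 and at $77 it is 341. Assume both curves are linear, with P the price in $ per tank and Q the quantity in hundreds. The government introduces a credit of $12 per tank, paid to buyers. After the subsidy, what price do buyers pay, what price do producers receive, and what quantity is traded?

Buyers pay $62.4; producers receive $74.4; quantity = 326.7.

Demand slope: (283.5 − 301.5)/(72 − 68) = -4.5, so Qd = 607.5 − 4.5P.
Supply slope: (341 − 308)/(77 − 71) = 5.5, so Qs = 5.5P − 82.5.
Before the subsidy: set 607.5 − 4.5P = 5.5P − 82.5 → P* = $69, Q* = 297.
With a per-unit subsidy paid to buyers, each effectively pays P − 12, so demand becomes Qd = 607.5 − 4.5(P − 12).
New equilibrium: buyers pay $62.4, producers receive $74.4, Q = 326.7. (Wedge: Pb − Ps = −12.)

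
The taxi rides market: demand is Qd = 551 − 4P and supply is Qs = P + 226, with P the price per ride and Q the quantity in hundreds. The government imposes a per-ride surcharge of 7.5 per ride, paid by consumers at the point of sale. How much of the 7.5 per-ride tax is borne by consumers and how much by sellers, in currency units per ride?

Before the tax: set 551 − 4P = P + 226 → P* = 65, Q* = 291.
With the tax collected from consumers, demand (in seller-price terms) shifts: Qd = 551 − 4(P + 7.5).
Solving gives Q = 285 with consumers paying 66.5 and sellers receiving 59 (the 7.5 wedge).
Burden on consumers: 1.5; on sellers: 6. (They sum to 7.5.)
The less price-elastic side of the market bears the larger share of a per-unit tax.

Consumers bear 1.5 per ride; sellers bear 6 per ride.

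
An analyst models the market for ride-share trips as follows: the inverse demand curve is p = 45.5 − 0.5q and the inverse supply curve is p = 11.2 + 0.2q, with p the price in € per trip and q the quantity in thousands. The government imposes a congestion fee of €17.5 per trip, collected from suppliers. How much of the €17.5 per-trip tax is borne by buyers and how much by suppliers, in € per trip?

Rewrite in direct form: qd = 91 − 2p and qs = 5p − 56.
Without the tax, 91 − 2p = 5p − 56 gives 7p = 147, so p* = €21 and q* = 49.
With the tax collected from suppliers, supply shifts: qs = 5(p − 17.5) − 56.
New equilibrium: buyers pay €33.5, suppliers receive €16, q = 24. (Wedge: pb − ps = 17.5.)
Burden on buyers: €12.5; on suppliers: €5. (They sum to €17.5.)
The less price-elastic side of the market bears the larger share of a per-unit tax.

Buyers bear €12.5 per trip; suppliers bear €5 per trip.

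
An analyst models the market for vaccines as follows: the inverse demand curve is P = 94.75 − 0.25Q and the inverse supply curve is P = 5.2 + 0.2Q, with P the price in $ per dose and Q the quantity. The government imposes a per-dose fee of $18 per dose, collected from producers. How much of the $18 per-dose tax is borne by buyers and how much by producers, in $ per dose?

Rewrite in direct form: Qd = 379 − 4P and Qs = 5P − 26.
Before the tax: set 379 − 4P = 5P − 26 → P* = $45, Q* = 199.
With the tax collected from producers, supply shifts: Qs = 5(P − 18) − 26.
Solving gives Q = 159 with buyers paying $55 and producers receiving $37 (the $18 wedge).
Burden on buyers: $10; on producers: $8. (They sum to $18.)
The less price-elastic side of the market bears the larger share of a per-unit tax.

Buyers bear $10 per dose; producers bear $8 per dose.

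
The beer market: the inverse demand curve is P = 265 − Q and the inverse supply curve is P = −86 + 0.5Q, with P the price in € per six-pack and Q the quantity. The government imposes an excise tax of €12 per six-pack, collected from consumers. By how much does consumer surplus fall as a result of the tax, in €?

Rewrite in direct form: Qd = 265 − P and Qs = 2P + 172.
Without the tax, 265 − P = 2P + 172 gives 3P = 93, so P* = €31 and Q* = 234.
With the tax collected from consumers, demand (in seller-price terms) shifts: Qd = 265 − (P + 12).
New equilibrium: consumers pay €39, sellers receive €27, Q = 226. (Wedge: Pb − Ps = 12.)
ΔCS is the trapezoid between Q = 226 and Q = 234 of height €8: ½ · (234 + 226) · 8 = €1840.

Consumer surplus falls by €1840.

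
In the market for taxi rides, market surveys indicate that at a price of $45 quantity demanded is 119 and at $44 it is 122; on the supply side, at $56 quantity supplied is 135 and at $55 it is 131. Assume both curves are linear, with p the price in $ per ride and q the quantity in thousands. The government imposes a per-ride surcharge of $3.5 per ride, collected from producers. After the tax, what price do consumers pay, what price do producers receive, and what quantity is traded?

Demand slope: (122 − 119)/(44 − 45) = -3, so qd = 254 − 3p.
Supply slope: (131 − 135)/(55 − 56) = 4, so qs = 4p − 89.
Without the tax, 254 − 3p = 4p − 89 gives 7p = 343, so p* = $49 and q* = 107.
With the tax collected from producers, supply shifts: qs = 4(p − 3.5) − 89.
New equilibrium: consumers pay $51, producers receive $47.5, q = 101. (Wedge: pb − ps = 3.5.)
The less price-elastic side of the market bears the larger share of a per-unit tax.

Consumers pay $51; producers receive $47.5; quantity = 101.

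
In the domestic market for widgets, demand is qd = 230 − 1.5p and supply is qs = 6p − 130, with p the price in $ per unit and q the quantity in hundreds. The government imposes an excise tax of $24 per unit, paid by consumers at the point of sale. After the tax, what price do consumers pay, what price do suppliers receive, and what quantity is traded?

Before the tax: set 230 − 1.5p = 6p − 130 → p* = $48, q* = 158.
With the tax collected from consumers, demand (in seller-price terms) shifts: qd = 230 − 1.5(p + 24).
Solving gives q = 129.2 with consumers paying $67.2 and suppliers receiving $43.2 (the $24 wedge).

Consumers pay $67.2; suppliers receive $43.2; quantity = 129.2.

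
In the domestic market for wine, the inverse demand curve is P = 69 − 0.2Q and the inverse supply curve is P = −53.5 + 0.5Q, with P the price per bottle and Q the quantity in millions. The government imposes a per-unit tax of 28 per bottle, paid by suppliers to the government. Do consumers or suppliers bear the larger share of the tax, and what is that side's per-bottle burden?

Suppliers bear the larger share: 20 per bottle.

Inverting to Q(P) form: Qd = 345 − 5P; Qs = 2P + 107.
Without the tax, 345 − 5P = 2P + 107 gives 7P = 238, so P* = 34 and Q* = 175.
With the tax collected from suppliers, supply shifts: Qs = 2(P − 28) + 107.
Solving gives Q = 135 with consumers paying 42 and suppliers receiving 14 (the 28 wedge).
Per-bottle burden: consumers 8, suppliers 20.
Suppliers take the larger share because supply is less price-elastic here (demand slope 5 vs supply slope 2).
The less price-elastic side of the market bears the larger share of a per-unit tax.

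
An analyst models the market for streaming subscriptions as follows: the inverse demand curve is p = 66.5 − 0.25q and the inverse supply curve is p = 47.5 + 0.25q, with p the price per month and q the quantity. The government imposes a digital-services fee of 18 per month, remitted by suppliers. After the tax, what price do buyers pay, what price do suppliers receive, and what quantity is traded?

Rewrite in direct form: qd = 266 − 4p and qs = 4p − 190.
Before the tax: set 266 − 4p = 4p − 190 → p* = 57, q* = 38.
With the tax collected from suppliers, supply shifts: qs = 4(p − 18) − 190.
New equilibrium: buyers pay 66, suppliers receive 48, q = 2. (Wedge: pb − ps = 18.)

Buyers pay 66; suppliers receive 48; quantity = 2.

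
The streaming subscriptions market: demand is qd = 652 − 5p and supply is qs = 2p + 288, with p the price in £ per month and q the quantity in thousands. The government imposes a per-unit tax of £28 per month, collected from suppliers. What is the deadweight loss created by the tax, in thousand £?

Without the tax, 652 − 5p = 2p + 288 gives 7p = 364, so p* = £52 and q* = 392.
With the tax collected from suppliers, supply shifts: qs = 2(p − 28) + 288.
New equilibrium: consumers pay £60, suppliers receive £32, q = 352. (Wedge: pb − ps = 28.)
Quantity falls by |ΔQ| = |392 − 352| = 40.
DWL = ½ · t · |ΔQ| = ½ · 28 · 40 = £560.

Deadweight loss = £560 thousand.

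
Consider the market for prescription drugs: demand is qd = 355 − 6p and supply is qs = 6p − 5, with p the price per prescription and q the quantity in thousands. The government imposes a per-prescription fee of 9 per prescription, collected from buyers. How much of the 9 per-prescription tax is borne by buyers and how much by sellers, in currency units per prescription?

Buyers bear 4.5 per prescription; sellers bear 4.5 per prescription.

Before the tax: set 355 − 6p = 6p − 5 → p* = 30, q* = 175.
With the tax collected from buyers, demand (in seller-price terms) shifts: qd = 355 − 6(p + 9).
Solving gives q = 148 with buyers paying 34.5 and sellers receiving 25.5 (the 9 wedge).
Burden on buyers: 4.5; on sellers: 4.5. (They sum to 9.)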